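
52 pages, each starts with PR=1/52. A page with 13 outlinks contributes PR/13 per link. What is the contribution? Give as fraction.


Initial PR = 1/52 = 1/52
Outlinks = 13
Contribution per link = PR / outlinks
= 1/52 / 13
= 1/676

1/676


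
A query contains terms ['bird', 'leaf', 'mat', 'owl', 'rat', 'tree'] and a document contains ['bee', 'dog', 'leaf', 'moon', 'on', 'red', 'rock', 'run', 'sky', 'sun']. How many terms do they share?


Query terms: ['bird', 'leaf', 'mat', 'owl', 'rat', 'tree']
Document terms: ['bee', 'dog', 'leaf', 'moon', 'on', 'red', 'rock', 'run', 'sky', 'sun']
Common terms: ['leaf']
Overlap count = 1

1


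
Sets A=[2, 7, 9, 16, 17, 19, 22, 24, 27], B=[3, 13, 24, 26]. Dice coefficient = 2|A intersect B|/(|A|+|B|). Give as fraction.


A intersect B = [24]
|A intersect B| = 1
|A| = 9, |B| = 4
Dice = 2*1 / (9+4)
= 2 / 13 = 2/13

2/13


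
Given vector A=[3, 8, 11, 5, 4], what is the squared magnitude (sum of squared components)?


|A|^2 = sum of squared components
A[0]^2 = 3^2 = 9
A[1]^2 = 8^2 = 64
A[2]^2 = 11^2 = 121
A[3]^2 = 5^2 = 25
A[4]^2 = 4^2 = 16
Sum = 9 + 64 + 121 + 25 + 16 = 235

235


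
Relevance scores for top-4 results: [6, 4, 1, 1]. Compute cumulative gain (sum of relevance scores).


Cumulative Gain = sum of relevance scores
Position 1: rel=6, running sum=6
Position 2: rel=4, running sum=10
Position 3: rel=1, running sum=11
Position 4: rel=1, running sum=12
CG = 12

12


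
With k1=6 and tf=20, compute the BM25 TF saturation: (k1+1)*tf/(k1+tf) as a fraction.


BM25 TF component = (k1+1)*tf / (k1+tf)
k1 = 6, tf = 20
Numerator = (6+1)*20 = 140
Denominator = 6 + 20 = 26
= 140/26 = 70/13

70/13


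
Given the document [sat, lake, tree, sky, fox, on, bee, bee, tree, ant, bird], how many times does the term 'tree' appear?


Document has 11 words
Scanning for 'tree':
Found at positions: [2, 8]
Count = 2

2


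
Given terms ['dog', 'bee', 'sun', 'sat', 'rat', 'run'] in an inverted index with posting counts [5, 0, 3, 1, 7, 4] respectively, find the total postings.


Summing posting list sizes:
'dog': 5 postings
'bee': 0 postings
'sun': 3 postings
'sat': 1 postings
'rat': 7 postings
'run': 4 postings
Total = 5 + 0 + 3 + 1 + 7 + 4 = 20

20


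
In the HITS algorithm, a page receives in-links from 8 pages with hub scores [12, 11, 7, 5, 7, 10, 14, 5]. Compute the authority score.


Authority = sum of hub scores of in-linkers
In-link 1: hub score = 12
In-link 2: hub score = 11
In-link 3: hub score = 7
In-link 4: hub score = 5
In-link 5: hub score = 7
In-link 6: hub score = 10
In-link 7: hub score = 14
In-link 8: hub score = 5
Authority = 12 + 11 + 7 + 5 + 7 + 10 + 14 + 5 = 71

71


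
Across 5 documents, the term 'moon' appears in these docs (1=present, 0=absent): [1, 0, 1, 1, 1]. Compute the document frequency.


Checking each document for 'moon':
Doc 1: present
Doc 2: absent
Doc 3: present
Doc 4: present
Doc 5: present
df = sum of presences = 1 + 0 + 1 + 1 + 1 = 4

4


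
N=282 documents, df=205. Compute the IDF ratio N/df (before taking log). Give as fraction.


IDF ratio = N / df
= 282 / 205
= 282/205

282/205


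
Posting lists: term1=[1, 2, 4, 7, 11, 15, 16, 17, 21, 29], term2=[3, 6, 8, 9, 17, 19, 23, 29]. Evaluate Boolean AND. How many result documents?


Boolean AND: find intersection of posting lists
term1 docs: [1, 2, 4, 7, 11, 15, 16, 17, 21, 29]
term2 docs: [3, 6, 8, 9, 17, 19, 23, 29]
Intersection: [17, 29]
|intersection| = 2

2


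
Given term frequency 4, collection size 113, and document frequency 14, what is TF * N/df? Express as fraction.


TF * (N/df)
= 4 * (113/14)
= 4 * 113/14
= 226/7

226/7


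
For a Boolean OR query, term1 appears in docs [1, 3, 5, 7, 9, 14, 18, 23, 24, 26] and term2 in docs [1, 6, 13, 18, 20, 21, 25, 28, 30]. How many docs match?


Boolean OR: find union of posting lists
term1 docs: [1, 3, 5, 7, 9, 14, 18, 23, 24, 26]
term2 docs: [1, 6, 13, 18, 20, 21, 25, 28, 30]
Union: [1, 3, 5, 6, 7, 9, 13, 14, 18, 20, 21, 23, 24, 25, 26, 28, 30]
|union| = 17

17


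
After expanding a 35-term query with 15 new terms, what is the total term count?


Original terms: 35
Expansion terms: 15
Total = 35 + 15 = 50

50


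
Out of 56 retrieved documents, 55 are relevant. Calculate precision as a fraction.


Precision = relevant_retrieved / total_retrieved
= 55 / 56
= 55 / (55 + 1)
= 55/56

55/56


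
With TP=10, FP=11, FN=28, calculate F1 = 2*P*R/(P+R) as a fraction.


F1 = 2 * P * R / (P + R)
P = TP/(TP+FP) = 10/21 = 10/21
R = TP/(TP+FN) = 10/38 = 5/19
2 * P * R = 2 * 10/21 * 5/19 = 100/399
P + R = 10/21 + 5/19 = 295/399
F1 = 100/399 / 295/399 = 20/59

20/59


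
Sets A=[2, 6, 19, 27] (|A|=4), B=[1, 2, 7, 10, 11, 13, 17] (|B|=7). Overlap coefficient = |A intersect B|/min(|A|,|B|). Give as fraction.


A intersect B = [2]
|A intersect B| = 1
min(|A|, |B|) = min(4, 7) = 4
Overlap = 1 / 4 = 1/4

1/4


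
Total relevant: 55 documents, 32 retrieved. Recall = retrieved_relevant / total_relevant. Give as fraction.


Recall = retrieved_relevant / total_relevant
= 32 / 55
= 32 / (32 + 23)
= 32/55

32/55


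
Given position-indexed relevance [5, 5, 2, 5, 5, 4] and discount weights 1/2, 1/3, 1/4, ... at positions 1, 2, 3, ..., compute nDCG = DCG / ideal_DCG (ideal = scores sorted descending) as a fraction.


Position discount weights w_i = 1/(i+1) for i=1..6:
Weights = [1/2, 1/3, 1/4, 1/5, 1/6, 1/7]
Actual relevance: [5, 5, 2, 5, 5, 4]
DCG = 5/2 + 5/3 + 2/4 + 5/5 + 5/6 + 4/7 = 99/14
Ideal relevance (sorted desc): [5, 5, 5, 5, 4, 2]
Ideal DCG = 5/2 + 5/3 + 5/4 + 5/5 + 4/6 + 2/7 = 619/84
nDCG = DCG / ideal_DCG = 99/14 / 619/84 = 594/619

594/619


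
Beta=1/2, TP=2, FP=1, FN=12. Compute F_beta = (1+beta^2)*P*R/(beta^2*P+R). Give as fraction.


P = TP/(TP+FP) = 2/3 = 2/3
R = TP/(TP+FN) = 2/14 = 1/7
beta^2 = 1/2^2 = 1/4
(1 + beta^2) = 5/4
Numerator = (1+beta^2)*P*R = 5/42
Denominator = beta^2*P + R = 1/6 + 1/7 = 13/42
F_beta = 5/13

5/13


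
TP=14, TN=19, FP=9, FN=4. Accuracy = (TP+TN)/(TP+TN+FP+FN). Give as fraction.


Accuracy = (TP + TN) / (TP + TN + FP + FN)
TP + TN = 14 + 19 = 33
Total = 14 + 19 + 9 + 4 = 46
Accuracy = 33 / 46 = 33/46

33/46


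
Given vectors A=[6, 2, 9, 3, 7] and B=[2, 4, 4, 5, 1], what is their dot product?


Dot product = sum of element-wise products
A[0]*B[0] = 6*2 = 12
A[1]*B[1] = 2*4 = 8
A[2]*B[2] = 9*4 = 36
A[3]*B[3] = 3*5 = 15
A[4]*B[4] = 7*1 = 7
Sum = 12 + 8 + 36 + 15 + 7 = 78

78


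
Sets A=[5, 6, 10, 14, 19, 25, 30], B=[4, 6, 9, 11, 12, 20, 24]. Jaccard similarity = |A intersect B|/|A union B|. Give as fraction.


A intersect B = [6]
|A intersect B| = 1
A union B = [4, 5, 6, 9, 10, 11, 12, 14, 19, 20, 24, 25, 30]
|A union B| = 13
Jaccard = 1/13 = 1/13

1/13


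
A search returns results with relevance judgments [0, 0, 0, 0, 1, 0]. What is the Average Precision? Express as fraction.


Computing P@k for each relevant position:
Position 1: not relevant
Position 2: not relevant
Position 3: not relevant
Position 4: not relevant
Position 5: relevant, P@5 = 1/5 = 1/5
Position 6: not relevant
Sum of P@k = 1/5 = 1/5
AP = 1/5 / 1 = 1/5

1/5


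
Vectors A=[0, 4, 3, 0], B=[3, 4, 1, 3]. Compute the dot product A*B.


Dot product = sum of element-wise products
A[0]*B[0] = 0*3 = 0
A[1]*B[1] = 4*4 = 16
A[2]*B[2] = 3*1 = 3
A[3]*B[3] = 0*3 = 0
Sum = 0 + 16 + 3 + 0 = 19

19


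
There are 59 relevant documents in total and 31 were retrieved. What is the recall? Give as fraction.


Recall = retrieved_relevant / total_relevant
= 31 / 59
= 31 / (31 + 28)
= 31/59

31/59


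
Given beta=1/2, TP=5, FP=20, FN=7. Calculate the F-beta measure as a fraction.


P = TP/(TP+FP) = 5/25 = 1/5
R = TP/(TP+FN) = 5/12 = 5/12
beta^2 = 1/2^2 = 1/4
(1 + beta^2) = 5/4
Numerator = (1+beta^2)*P*R = 5/48
Denominator = beta^2*P + R = 1/20 + 5/12 = 7/15
F_beta = 25/112

25/112


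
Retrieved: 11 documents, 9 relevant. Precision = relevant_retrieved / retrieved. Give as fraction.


Precision = relevant_retrieved / total_retrieved
= 9 / 11
= 9 / (9 + 2)
= 9/11

9/11


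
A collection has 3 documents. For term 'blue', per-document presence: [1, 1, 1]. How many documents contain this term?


Checking each document for 'blue':
Doc 1: present
Doc 2: present
Doc 3: present
df = sum of presences = 1 + 1 + 1 = 3

3


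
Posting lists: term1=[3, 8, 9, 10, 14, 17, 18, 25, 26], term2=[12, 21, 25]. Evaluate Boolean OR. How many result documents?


Boolean OR: find union of posting lists
term1 docs: [3, 8, 9, 10, 14, 17, 18, 25, 26]
term2 docs: [12, 21, 25]
Union: [3, 8, 9, 10, 12, 14, 17, 18, 21, 25, 26]
|union| = 11

11


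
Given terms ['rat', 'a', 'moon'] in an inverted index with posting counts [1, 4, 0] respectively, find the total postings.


Summing posting list sizes:
'rat': 1 postings
'a': 4 postings
'moon': 0 postings
Total = 1 + 4 + 0 = 5

5


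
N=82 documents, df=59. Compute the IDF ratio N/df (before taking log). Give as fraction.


IDF ratio = N / df
= 82 / 59
= 82/59

82/59


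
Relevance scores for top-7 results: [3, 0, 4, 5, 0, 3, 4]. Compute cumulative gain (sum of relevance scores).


Cumulative Gain = sum of relevance scores
Position 1: rel=3, running sum=3
Position 2: rel=0, running sum=3
Position 3: rel=4, running sum=7
Position 4: rel=5, running sum=12
Position 5: rel=0, running sum=12
Position 6: rel=3, running sum=15
Position 7: rel=4, running sum=19
CG = 19

19


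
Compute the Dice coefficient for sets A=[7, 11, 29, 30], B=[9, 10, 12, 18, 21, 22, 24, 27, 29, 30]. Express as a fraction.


A intersect B = [29, 30]
|A intersect B| = 2
|A| = 4, |B| = 10
Dice = 2*2 / (4+10)
= 4 / 14 = 2/7

2/7


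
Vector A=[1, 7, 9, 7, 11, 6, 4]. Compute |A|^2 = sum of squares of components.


|A|^2 = sum of squared components
A[0]^2 = 1^2 = 1
A[1]^2 = 7^2 = 49
A[2]^2 = 9^2 = 81
A[3]^2 = 7^2 = 49
A[4]^2 = 11^2 = 121
A[5]^2 = 6^2 = 36
A[6]^2 = 4^2 = 16
Sum = 1 + 49 + 81 + 49 + 121 + 36 + 16 = 353

353


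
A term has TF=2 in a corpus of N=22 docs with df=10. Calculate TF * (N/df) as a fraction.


TF * (N/df)
= 2 * (22/10)
= 2 * 11/5
= 22/5

22/5


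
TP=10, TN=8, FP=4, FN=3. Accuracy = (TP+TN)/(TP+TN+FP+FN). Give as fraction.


Accuracy = (TP + TN) / (TP + TN + FP + FN)
TP + TN = 10 + 8 = 18
Total = 10 + 8 + 4 + 3 = 25
Accuracy = 18 / 25 = 18/25

18/25


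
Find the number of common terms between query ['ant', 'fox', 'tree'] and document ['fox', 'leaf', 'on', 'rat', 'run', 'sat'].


Query terms: ['ant', 'fox', 'tree']
Document terms: ['fox', 'leaf', 'on', 'rat', 'run', 'sat']
Common terms: ['fox']
Overlap count = 1

1


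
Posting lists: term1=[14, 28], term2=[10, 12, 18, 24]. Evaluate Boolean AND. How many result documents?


Boolean AND: find intersection of posting lists
term1 docs: [14, 28]
term2 docs: [10, 12, 18, 24]
Intersection: []
|intersection| = 0

0


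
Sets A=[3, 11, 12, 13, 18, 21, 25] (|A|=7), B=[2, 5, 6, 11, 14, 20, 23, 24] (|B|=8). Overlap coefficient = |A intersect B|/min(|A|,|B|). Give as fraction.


A intersect B = [11]
|A intersect B| = 1
min(|A|, |B|) = min(7, 8) = 7
Overlap = 1 / 7 = 1/7

1/7


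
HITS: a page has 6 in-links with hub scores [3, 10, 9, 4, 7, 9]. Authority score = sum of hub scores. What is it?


Authority = sum of hub scores of in-linkers
In-link 1: hub score = 3
In-link 2: hub score = 10
In-link 3: hub score = 9
In-link 4: hub score = 4
In-link 5: hub score = 7
In-link 6: hub score = 9
Authority = 3 + 10 + 9 + 4 + 7 + 9 = 42

42


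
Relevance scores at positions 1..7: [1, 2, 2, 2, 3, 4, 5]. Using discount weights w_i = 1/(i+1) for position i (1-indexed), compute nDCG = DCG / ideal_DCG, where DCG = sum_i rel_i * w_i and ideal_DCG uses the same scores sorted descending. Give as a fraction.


Position discount weights w_i = 1/(i+1) for i=1..7:
Weights = [1/2, 1/3, 1/4, 1/5, 1/6, 1/7, 1/8]
Actual relevance: [1, 2, 2, 2, 3, 4, 5]
DCG = 1/2 + 2/3 + 2/4 + 2/5 + 3/6 + 4/7 + 5/8 = 3161/840
Ideal relevance (sorted desc): [5, 4, 3, 2, 2, 2, 1]
Ideal DCG = 5/2 + 4/3 + 3/4 + 2/5 + 2/6 + 2/7 + 1/8 = 4811/840
nDCG = DCG / ideal_DCG = 3161/840 / 4811/840 = 3161/4811

3161/4811


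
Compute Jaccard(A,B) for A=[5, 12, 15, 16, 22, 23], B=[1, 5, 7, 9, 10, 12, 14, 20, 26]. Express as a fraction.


A intersect B = [5, 12]
|A intersect B| = 2
A union B = [1, 5, 7, 9, 10, 12, 14, 15, 16, 20, 22, 23, 26]
|A union B| = 13
Jaccard = 2/13 = 2/13

2/13


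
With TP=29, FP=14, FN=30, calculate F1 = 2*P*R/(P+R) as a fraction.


F1 = 2 * P * R / (P + R)
P = TP/(TP+FP) = 29/43 = 29/43
R = TP/(TP+FN) = 29/59 = 29/59
2 * P * R = 2 * 29/43 * 29/59 = 1682/2537
P + R = 29/43 + 29/59 = 2958/2537
F1 = 1682/2537 / 2958/2537 = 29/51

29/51


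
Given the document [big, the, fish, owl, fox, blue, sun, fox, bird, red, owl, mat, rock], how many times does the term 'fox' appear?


Document has 13 words
Scanning for 'fox':
Found at positions: [4, 7]
Count = 2

2


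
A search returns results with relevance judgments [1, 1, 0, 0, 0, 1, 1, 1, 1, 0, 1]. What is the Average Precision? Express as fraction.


Computing P@k for each relevant position:
Position 1: relevant, P@1 = 1/1 = 1
Position 2: relevant, P@2 = 2/2 = 1
Position 3: not relevant
Position 4: not relevant
Position 5: not relevant
Position 6: relevant, P@6 = 3/6 = 1/2
Position 7: relevant, P@7 = 4/7 = 4/7
Position 8: relevant, P@8 = 5/8 = 5/8
Position 9: relevant, P@9 = 6/9 = 2/3
Position 10: not relevant
Position 11: relevant, P@11 = 7/11 = 7/11
Sum of P@k = 1 + 1 + 1/2 + 4/7 + 5/8 + 2/3 + 7/11 = 9239/1848
AP = 9239/1848 / 7 = 9239/12936

9239/12936


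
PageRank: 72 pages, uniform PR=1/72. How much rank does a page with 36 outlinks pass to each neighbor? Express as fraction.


Initial PR = 1/72 = 1/72
Outlinks = 36
Contribution per link = PR / outlinks
= 1/72 / 36
= 1/2592

1/2592


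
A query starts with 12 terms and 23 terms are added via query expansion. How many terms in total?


Original terms: 12
Expansion terms: 23
Total = 12 + 23 = 35

35


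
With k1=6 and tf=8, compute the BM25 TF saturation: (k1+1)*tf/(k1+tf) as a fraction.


BM25 TF component = (k1+1)*tf / (k1+tf)
k1 = 6, tf = 8
Numerator = (6+1)*8 = 56
Denominator = 6 + 8 = 14
= 56/14 = 4

4


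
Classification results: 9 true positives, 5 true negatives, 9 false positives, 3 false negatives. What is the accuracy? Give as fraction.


Accuracy = (TP + TN) / (TP + TN + FP + FN)
TP + TN = 9 + 5 = 14
Total = 9 + 5 + 9 + 3 = 26
Accuracy = 14 / 26 = 7/13

7/13


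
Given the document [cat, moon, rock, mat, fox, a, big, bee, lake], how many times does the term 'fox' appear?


Document has 9 words
Scanning for 'fox':
Found at positions: [4]
Count = 1

1


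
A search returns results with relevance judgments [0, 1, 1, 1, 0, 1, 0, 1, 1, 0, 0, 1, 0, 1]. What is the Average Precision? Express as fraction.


Computing P@k for each relevant position:
Position 1: not relevant
Position 2: relevant, P@2 = 1/2 = 1/2
Position 3: relevant, P@3 = 2/3 = 2/3
Position 4: relevant, P@4 = 3/4 = 3/4
Position 5: not relevant
Position 6: relevant, P@6 = 4/6 = 2/3
Position 7: not relevant
Position 8: relevant, P@8 = 5/8 = 5/8
Position 9: relevant, P@9 = 6/9 = 2/3
Position 10: not relevant
Position 11: not relevant
Position 12: relevant, P@12 = 7/12 = 7/12
Position 13: not relevant
Position 14: relevant, P@14 = 8/14 = 4/7
Sum of P@k = 1/2 + 2/3 + 3/4 + 2/3 + 5/8 + 2/3 + 7/12 + 4/7 = 845/168
AP = 845/168 / 8 = 845/1344

845/1344


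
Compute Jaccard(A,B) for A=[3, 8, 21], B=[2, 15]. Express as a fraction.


A intersect B = []
|A intersect B| = 0
A union B = [2, 3, 8, 15, 21]
|A union B| = 5
Jaccard = 0/5 = 0

0


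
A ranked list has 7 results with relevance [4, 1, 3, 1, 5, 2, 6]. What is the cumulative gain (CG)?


Cumulative Gain = sum of relevance scores
Position 1: rel=4, running sum=4
Position 2: rel=1, running sum=5
Position 3: rel=3, running sum=8
Position 4: rel=1, running sum=9
Position 5: rel=5, running sum=14
Position 6: rel=2, running sum=16
Position 7: rel=6, running sum=22
CG = 22

22


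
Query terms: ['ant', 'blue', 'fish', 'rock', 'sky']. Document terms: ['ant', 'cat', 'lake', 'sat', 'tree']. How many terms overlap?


Query terms: ['ant', 'blue', 'fish', 'rock', 'sky']
Document terms: ['ant', 'cat', 'lake', 'sat', 'tree']
Common terms: ['ant']
Overlap count = 1

1


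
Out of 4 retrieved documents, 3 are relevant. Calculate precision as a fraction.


Precision = relevant_retrieved / total_retrieved
= 3 / 4
= 3 / (3 + 1)
= 3/4

3/4


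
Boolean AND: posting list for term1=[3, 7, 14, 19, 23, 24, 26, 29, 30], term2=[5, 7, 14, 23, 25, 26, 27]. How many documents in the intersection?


Boolean AND: find intersection of posting lists
term1 docs: [3, 7, 14, 19, 23, 24, 26, 29, 30]
term2 docs: [5, 7, 14, 23, 25, 26, 27]
Intersection: [7, 14, 23, 26]
|intersection| = 4

4


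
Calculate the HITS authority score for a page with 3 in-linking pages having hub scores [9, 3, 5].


Authority = sum of hub scores of in-linkers
In-link 1: hub score = 9
In-link 2: hub score = 3
In-link 3: hub score = 5
Authority = 9 + 3 + 5 = 17

17


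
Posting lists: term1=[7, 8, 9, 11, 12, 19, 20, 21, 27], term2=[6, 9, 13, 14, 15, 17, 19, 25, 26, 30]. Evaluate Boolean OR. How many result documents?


Boolean OR: find union of posting lists
term1 docs: [7, 8, 9, 11, 12, 19, 20, 21, 27]
term2 docs: [6, 9, 13, 14, 15, 17, 19, 25, 26, 30]
Union: [6, 7, 8, 9, 11, 12, 13, 14, 15, 17, 19, 20, 21, 25, 26, 27, 30]
|union| = 17

17


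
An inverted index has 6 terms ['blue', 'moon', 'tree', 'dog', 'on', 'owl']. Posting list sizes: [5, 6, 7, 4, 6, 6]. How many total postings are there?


Summing posting list sizes:
'blue': 5 postings
'moon': 6 postings
'tree': 7 postings
'dog': 4 postings
'on': 6 postings
'owl': 6 postings
Total = 5 + 6 + 7 + 4 + 6 + 6 = 34

34


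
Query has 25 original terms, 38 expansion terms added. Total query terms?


Original terms: 25
Expansion terms: 38
Total = 25 + 38 = 63

63


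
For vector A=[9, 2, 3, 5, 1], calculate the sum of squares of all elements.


|A|^2 = sum of squared components
A[0]^2 = 9^2 = 81
A[1]^2 = 2^2 = 4
A[2]^2 = 3^2 = 9
A[3]^2 = 5^2 = 25
A[4]^2 = 1^2 = 1
Sum = 81 + 4 + 9 + 25 + 1 = 120

120


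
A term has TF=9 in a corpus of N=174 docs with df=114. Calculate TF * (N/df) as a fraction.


TF * (N/df)
= 9 * (174/114)
= 9 * 29/19
= 261/19

261/19


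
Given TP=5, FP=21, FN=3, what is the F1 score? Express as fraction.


F1 = 2 * P * R / (P + R)
P = TP/(TP+FP) = 5/26 = 5/26
R = TP/(TP+FN) = 5/8 = 5/8
2 * P * R = 2 * 5/26 * 5/8 = 25/104
P + R = 5/26 + 5/8 = 85/104
F1 = 25/104 / 85/104 = 5/17

5/17


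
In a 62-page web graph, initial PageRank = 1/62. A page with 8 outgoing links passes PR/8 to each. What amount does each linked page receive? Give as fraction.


Initial PR = 1/62 = 1/62
Outlinks = 8
Contribution per link = PR / outlinks
= 1/62 / 8
= 1/496

1/496


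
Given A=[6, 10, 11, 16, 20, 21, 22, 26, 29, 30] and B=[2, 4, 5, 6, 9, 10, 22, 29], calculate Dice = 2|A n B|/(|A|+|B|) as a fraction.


A intersect B = [6, 10, 22, 29]
|A intersect B| = 4
|A| = 10, |B| = 8
Dice = 2*4 / (10+8)
= 8 / 18 = 4/9

4/9


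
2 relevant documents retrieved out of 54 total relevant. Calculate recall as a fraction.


Recall = retrieved_relevant / total_relevant
= 2 / 54
= 2 / (2 + 52)
= 1/27

1/27


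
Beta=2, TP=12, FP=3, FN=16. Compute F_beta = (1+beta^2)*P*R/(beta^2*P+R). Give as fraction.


P = TP/(TP+FP) = 12/15 = 4/5
R = TP/(TP+FN) = 12/28 = 3/7
beta^2 = 2^2 = 4
(1 + beta^2) = 5
Numerator = (1+beta^2)*P*R = 12/7
Denominator = beta^2*P + R = 16/5 + 3/7 = 127/35
F_beta = 60/127

60/127


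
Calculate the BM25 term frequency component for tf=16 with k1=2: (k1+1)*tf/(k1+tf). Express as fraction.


BM25 TF component = (k1+1)*tf / (k1+tf)
k1 = 2, tf = 16
Numerator = (2+1)*16 = 48
Denominator = 2 + 16 = 18
= 48/18 = 8/3

8/3


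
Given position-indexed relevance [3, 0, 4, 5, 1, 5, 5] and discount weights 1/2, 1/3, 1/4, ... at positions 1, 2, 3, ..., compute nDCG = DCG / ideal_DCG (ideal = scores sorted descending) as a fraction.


Position discount weights w_i = 1/(i+1) for i=1..7:
Weights = [1/2, 1/3, 1/4, 1/5, 1/6, 1/7, 1/8]
Actual relevance: [3, 0, 4, 5, 1, 5, 5]
DCG = 3/2 + 0/3 + 4/4 + 5/5 + 1/6 + 5/7 + 5/8 = 841/168
Ideal relevance (sorted desc): [5, 5, 5, 4, 3, 1, 0]
Ideal DCG = 5/2 + 5/3 + 5/4 + 4/5 + 3/6 + 1/7 + 0/8 = 2881/420
nDCG = DCG / ideal_DCG = 841/168 / 2881/420 = 4205/5762

4205/5762


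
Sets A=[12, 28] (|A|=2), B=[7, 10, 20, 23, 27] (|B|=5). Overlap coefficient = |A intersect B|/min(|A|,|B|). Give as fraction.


A intersect B = []
|A intersect B| = 0
min(|A|, |B|) = min(2, 5) = 2
Overlap = 0 / 2 = 0

0


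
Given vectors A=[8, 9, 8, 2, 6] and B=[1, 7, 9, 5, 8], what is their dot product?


Dot product = sum of element-wise products
A[0]*B[0] = 8*1 = 8
A[1]*B[1] = 9*7 = 63
A[2]*B[2] = 8*9 = 72
A[3]*B[3] = 2*5 = 10
A[4]*B[4] = 6*8 = 48
Sum = 8 + 63 + 72 + 10 + 48 = 201

201


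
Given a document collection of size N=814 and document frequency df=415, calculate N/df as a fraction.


IDF ratio = N / df
= 814 / 415
= 814/415

814/415


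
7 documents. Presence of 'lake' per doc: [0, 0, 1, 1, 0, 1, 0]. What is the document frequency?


Checking each document for 'lake':
Doc 1: absent
Doc 2: absent
Doc 3: present
Doc 4: present
Doc 5: absent
Doc 6: present
Doc 7: absent
df = sum of presences = 0 + 0 + 1 + 1 + 0 + 1 + 0 = 3

3


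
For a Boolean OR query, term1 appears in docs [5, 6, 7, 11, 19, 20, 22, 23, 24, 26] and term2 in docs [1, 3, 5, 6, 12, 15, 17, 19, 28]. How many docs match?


Boolean OR: find union of posting lists
term1 docs: [5, 6, 7, 11, 19, 20, 22, 23, 24, 26]
term2 docs: [1, 3, 5, 6, 12, 15, 17, 19, 28]
Union: [1, 3, 5, 6, 7, 11, 12, 15, 17, 19, 20, 22, 23, 24, 26, 28]
|union| = 16

16


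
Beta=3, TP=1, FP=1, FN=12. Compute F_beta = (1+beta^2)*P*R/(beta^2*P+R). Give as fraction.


P = TP/(TP+FP) = 1/2 = 1/2
R = TP/(TP+FN) = 1/13 = 1/13
beta^2 = 3^2 = 9
(1 + beta^2) = 10
Numerator = (1+beta^2)*P*R = 5/13
Denominator = beta^2*P + R = 9/2 + 1/13 = 119/26
F_beta = 10/119

10/119


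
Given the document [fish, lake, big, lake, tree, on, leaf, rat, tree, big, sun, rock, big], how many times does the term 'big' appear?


Document has 13 words
Scanning for 'big':
Found at positions: [2, 9, 12]
Count = 3

3


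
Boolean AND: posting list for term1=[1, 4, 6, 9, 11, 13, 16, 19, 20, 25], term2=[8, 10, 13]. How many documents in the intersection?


Boolean AND: find intersection of posting lists
term1 docs: [1, 4, 6, 9, 11, 13, 16, 19, 20, 25]
term2 docs: [8, 10, 13]
Intersection: [13]
|intersection| = 1

1


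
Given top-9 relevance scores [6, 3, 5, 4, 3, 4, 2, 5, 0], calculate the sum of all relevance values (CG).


Cumulative Gain = sum of relevance scores
Position 1: rel=6, running sum=6
Position 2: rel=3, running sum=9
Position 3: rel=5, running sum=14
Position 4: rel=4, running sum=18
Position 5: rel=3, running sum=21
Position 6: rel=4, running sum=25
Position 7: rel=2, running sum=27
Position 8: rel=5, running sum=32
Position 9: rel=0, running sum=32
CG = 32

32


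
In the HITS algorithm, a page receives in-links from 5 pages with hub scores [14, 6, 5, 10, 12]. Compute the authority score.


Authority = sum of hub scores of in-linkers
In-link 1: hub score = 14
In-link 2: hub score = 6
In-link 3: hub score = 5
In-link 4: hub score = 10
In-link 5: hub score = 12
Authority = 14 + 6 + 5 + 10 + 12 = 47

47


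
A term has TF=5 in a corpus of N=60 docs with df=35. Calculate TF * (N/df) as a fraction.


TF * (N/df)
= 5 * (60/35)
= 5 * 12/7
= 60/7

60/7


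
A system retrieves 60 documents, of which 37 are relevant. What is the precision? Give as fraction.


Precision = relevant_retrieved / total_retrieved
= 37 / 60
= 37 / (37 + 23)
= 37/60

37/60


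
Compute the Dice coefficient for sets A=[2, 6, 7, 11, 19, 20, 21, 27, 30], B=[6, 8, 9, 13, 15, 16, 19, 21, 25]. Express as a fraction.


A intersect B = [6, 19, 21]
|A intersect B| = 3
|A| = 9, |B| = 9
Dice = 2*3 / (9+9)
= 6 / 18 = 1/3

1/3


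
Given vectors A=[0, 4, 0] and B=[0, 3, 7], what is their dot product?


Dot product = sum of element-wise products
A[0]*B[0] = 0*0 = 0
A[1]*B[1] = 4*3 = 12
A[2]*B[2] = 0*7 = 0
Sum = 0 + 12 + 0 = 12

12


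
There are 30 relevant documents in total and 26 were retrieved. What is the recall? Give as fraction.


Recall = retrieved_relevant / total_relevant
= 26 / 30
= 26 / (26 + 4)
= 13/15

13/15


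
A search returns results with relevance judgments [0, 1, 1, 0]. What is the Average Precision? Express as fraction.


Computing P@k for each relevant position:
Position 1: not relevant
Position 2: relevant, P@2 = 1/2 = 1/2
Position 3: relevant, P@3 = 2/3 = 2/3
Position 4: not relevant
Sum of P@k = 1/2 + 2/3 = 7/6
AP = 7/6 / 2 = 7/12

7/12


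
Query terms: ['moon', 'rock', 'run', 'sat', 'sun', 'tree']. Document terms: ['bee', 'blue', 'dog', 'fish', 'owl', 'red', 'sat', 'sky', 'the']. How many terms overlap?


Query terms: ['moon', 'rock', 'run', 'sat', 'sun', 'tree']
Document terms: ['bee', 'blue', 'dog', 'fish', 'owl', 'red', 'sat', 'sky', 'the']
Common terms: ['sat']
Overlap count = 1

1


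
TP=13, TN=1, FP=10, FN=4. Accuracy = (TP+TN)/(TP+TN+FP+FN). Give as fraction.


Accuracy = (TP + TN) / (TP + TN + FP + FN)
TP + TN = 13 + 1 = 14
Total = 13 + 1 + 10 + 4 = 28
Accuracy = 14 / 28 = 1/2

1/2


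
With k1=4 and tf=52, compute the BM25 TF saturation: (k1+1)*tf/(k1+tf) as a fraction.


BM25 TF component = (k1+1)*tf / (k1+tf)
k1 = 4, tf = 52
Numerator = (4+1)*52 = 260
Denominator = 4 + 52 = 56
= 260/56 = 65/14

65/14


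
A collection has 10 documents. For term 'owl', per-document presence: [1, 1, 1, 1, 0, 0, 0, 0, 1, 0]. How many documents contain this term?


Checking each document for 'owl':
Doc 1: present
Doc 2: present
Doc 3: present
Doc 4: present
Doc 5: absent
Doc 6: absent
Doc 7: absent
Doc 8: absent
Doc 9: present
Doc 10: absent
df = sum of presences = 1 + 1 + 1 + 1 + 0 + 0 + 0 + 0 + 1 + 0 = 5

5


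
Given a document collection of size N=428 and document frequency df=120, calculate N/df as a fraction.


IDF ratio = N / df
= 428 / 120
= 107/30

107/30


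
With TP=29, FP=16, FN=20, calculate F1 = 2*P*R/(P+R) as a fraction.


F1 = 2 * P * R / (P + R)
P = TP/(TP+FP) = 29/45 = 29/45
R = TP/(TP+FN) = 29/49 = 29/49
2 * P * R = 2 * 29/45 * 29/49 = 1682/2205
P + R = 29/45 + 29/49 = 2726/2205
F1 = 1682/2205 / 2726/2205 = 29/47

29/47


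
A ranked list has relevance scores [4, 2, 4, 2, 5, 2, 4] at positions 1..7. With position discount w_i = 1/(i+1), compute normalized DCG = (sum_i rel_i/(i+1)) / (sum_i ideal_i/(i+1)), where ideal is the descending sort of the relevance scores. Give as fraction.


Position discount weights w_i = 1/(i+1) for i=1..7:
Weights = [1/2, 1/3, 1/4, 1/5, 1/6, 1/7, 1/8]
Actual relevance: [4, 2, 4, 2, 5, 2, 4]
DCG = 4/2 + 2/3 + 4/4 + 2/5 + 5/6 + 2/7 + 4/8 = 199/35
Ideal relevance (sorted desc): [5, 4, 4, 4, 2, 2, 2]
Ideal DCG = 5/2 + 4/3 + 4/4 + 4/5 + 2/6 + 2/7 + 2/8 = 2731/420
nDCG = DCG / ideal_DCG = 199/35 / 2731/420 = 2388/2731

2388/2731


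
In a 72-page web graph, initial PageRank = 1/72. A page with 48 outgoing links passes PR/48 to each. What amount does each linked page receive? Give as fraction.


Initial PR = 1/72 = 1/72
Outlinks = 48
Contribution per link = PR / outlinks
= 1/72 / 48
= 1/3456

1/3456


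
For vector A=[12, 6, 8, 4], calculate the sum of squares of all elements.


|A|^2 = sum of squared components
A[0]^2 = 12^2 = 144
A[1]^2 = 6^2 = 36
A[2]^2 = 8^2 = 64
A[3]^2 = 4^2 = 16
Sum = 144 + 36 + 64 + 16 = 260

260


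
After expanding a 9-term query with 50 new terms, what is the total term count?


Original terms: 9
Expansion terms: 50
Total = 9 + 50 = 59

59


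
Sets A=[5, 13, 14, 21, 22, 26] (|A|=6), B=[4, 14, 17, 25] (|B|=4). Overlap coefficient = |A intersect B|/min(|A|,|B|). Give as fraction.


A intersect B = [14]
|A intersect B| = 1
min(|A|, |B|) = min(6, 4) = 4
Overlap = 1 / 4 = 1/4

1/4


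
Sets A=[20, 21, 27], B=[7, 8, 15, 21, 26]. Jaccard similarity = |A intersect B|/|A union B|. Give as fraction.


A intersect B = [21]
|A intersect B| = 1
A union B = [7, 8, 15, 20, 21, 26, 27]
|A union B| = 7
Jaccard = 1/7 = 1/7

1/7


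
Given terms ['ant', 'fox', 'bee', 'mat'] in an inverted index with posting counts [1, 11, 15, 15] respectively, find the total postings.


Summing posting list sizes:
'ant': 1 postings
'fox': 11 postings
'bee': 15 postings
'mat': 15 postings
Total = 1 + 11 + 15 + 15 = 42

42


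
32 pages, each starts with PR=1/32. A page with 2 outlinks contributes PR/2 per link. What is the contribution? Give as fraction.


Initial PR = 1/32 = 1/32
Outlinks = 2
Contribution per link = PR / outlinks
= 1/32 / 2
= 1/64

1/64


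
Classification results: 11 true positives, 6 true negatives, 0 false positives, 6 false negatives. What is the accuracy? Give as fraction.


Accuracy = (TP + TN) / (TP + TN + FP + FN)
TP + TN = 11 + 6 = 17
Total = 11 + 6 + 0 + 6 = 23
Accuracy = 17 / 23 = 17/23

17/23


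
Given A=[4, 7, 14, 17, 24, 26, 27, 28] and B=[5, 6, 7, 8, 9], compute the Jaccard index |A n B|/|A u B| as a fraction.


A intersect B = [7]
|A intersect B| = 1
A union B = [4, 5, 6, 7, 8, 9, 14, 17, 24, 26, 27, 28]
|A union B| = 12
Jaccard = 1/12 = 1/12

1/12


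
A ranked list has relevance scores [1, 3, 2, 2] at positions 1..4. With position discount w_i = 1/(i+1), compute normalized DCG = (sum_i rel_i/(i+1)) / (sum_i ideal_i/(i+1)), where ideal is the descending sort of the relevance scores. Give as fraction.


Position discount weights w_i = 1/(i+1) for i=1..4:
Weights = [1/2, 1/3, 1/4, 1/5]
Actual relevance: [1, 3, 2, 2]
DCG = 1/2 + 3/3 + 2/4 + 2/5 = 12/5
Ideal relevance (sorted desc): [3, 2, 2, 1]
Ideal DCG = 3/2 + 2/3 + 2/4 + 1/5 = 43/15
nDCG = DCG / ideal_DCG = 12/5 / 43/15 = 36/43

36/43


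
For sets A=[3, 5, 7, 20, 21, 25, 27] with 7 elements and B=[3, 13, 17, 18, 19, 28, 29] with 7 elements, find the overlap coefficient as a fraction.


A intersect B = [3]
|A intersect B| = 1
min(|A|, |B|) = min(7, 7) = 7
Overlap = 1 / 7 = 1/7

1/7


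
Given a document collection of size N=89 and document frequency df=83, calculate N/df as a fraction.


IDF ratio = N / df
= 89 / 83
= 89/83

89/83


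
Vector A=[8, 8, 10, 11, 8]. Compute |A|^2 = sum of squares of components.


|A|^2 = sum of squared components
A[0]^2 = 8^2 = 64
A[1]^2 = 8^2 = 64
A[2]^2 = 10^2 = 100
A[3]^2 = 11^2 = 121
A[4]^2 = 8^2 = 64
Sum = 64 + 64 + 100 + 121 + 64 = 413

413


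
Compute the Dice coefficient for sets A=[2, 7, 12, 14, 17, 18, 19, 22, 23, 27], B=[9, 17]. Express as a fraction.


A intersect B = [17]
|A intersect B| = 1
|A| = 10, |B| = 2
Dice = 2*1 / (10+2)
= 2 / 12 = 1/6

1/6


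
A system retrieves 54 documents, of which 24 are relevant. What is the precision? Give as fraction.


Precision = relevant_retrieved / total_retrieved
= 24 / 54
= 24 / (24 + 30)
= 4/9

4/9


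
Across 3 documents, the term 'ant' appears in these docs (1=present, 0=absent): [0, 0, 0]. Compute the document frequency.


Checking each document for 'ant':
Doc 1: absent
Doc 2: absent
Doc 3: absent
df = sum of presences = 0 + 0 + 0 = 0

0


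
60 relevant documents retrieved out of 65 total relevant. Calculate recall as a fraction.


Recall = retrieved_relevant / total_relevant
= 60 / 65
= 60 / (60 + 5)
= 12/13

12/13


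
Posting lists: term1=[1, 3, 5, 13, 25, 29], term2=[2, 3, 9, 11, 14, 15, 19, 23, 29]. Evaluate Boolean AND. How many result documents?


Boolean AND: find intersection of posting lists
term1 docs: [1, 3, 5, 13, 25, 29]
term2 docs: [2, 3, 9, 11, 14, 15, 19, 23, 29]
Intersection: [3, 29]
|intersection| = 2

2


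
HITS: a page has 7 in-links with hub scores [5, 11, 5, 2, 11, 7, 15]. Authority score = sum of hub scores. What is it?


Authority = sum of hub scores of in-linkers
In-link 1: hub score = 5
In-link 2: hub score = 11
In-link 3: hub score = 5
In-link 4: hub score = 2
In-link 5: hub score = 11
In-link 6: hub score = 7
In-link 7: hub score = 15
Authority = 5 + 11 + 5 + 2 + 11 + 7 + 15 = 56

56


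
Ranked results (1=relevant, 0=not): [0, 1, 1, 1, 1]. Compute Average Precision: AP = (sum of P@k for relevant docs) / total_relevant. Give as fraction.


Computing P@k for each relevant position:
Position 1: not relevant
Position 2: relevant, P@2 = 1/2 = 1/2
Position 3: relevant, P@3 = 2/3 = 2/3
Position 4: relevant, P@4 = 3/4 = 3/4
Position 5: relevant, P@5 = 4/5 = 4/5
Sum of P@k = 1/2 + 2/3 + 3/4 + 4/5 = 163/60
AP = 163/60 / 4 = 163/240

163/240


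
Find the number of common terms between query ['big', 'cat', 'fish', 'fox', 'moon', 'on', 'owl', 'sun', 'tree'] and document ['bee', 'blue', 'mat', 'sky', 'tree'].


Query terms: ['big', 'cat', 'fish', 'fox', 'moon', 'on', 'owl', 'sun', 'tree']
Document terms: ['bee', 'blue', 'mat', 'sky', 'tree']
Common terms: ['tree']
Overlap count = 1

1


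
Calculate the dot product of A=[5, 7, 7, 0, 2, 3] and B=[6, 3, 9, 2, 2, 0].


Dot product = sum of element-wise products
A[0]*B[0] = 5*6 = 30
A[1]*B[1] = 7*3 = 21
A[2]*B[2] = 7*9 = 63
A[3]*B[3] = 0*2 = 0
A[4]*B[4] = 2*2 = 4
A[5]*B[5] = 3*0 = 0
Sum = 30 + 21 + 63 + 0 + 4 + 0 = 118

118


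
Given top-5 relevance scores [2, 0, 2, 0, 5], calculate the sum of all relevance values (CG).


Cumulative Gain = sum of relevance scores
Position 1: rel=2, running sum=2
Position 2: rel=0, running sum=2
Position 3: rel=2, running sum=4
Position 4: rel=0, running sum=4
Position 5: rel=5, running sum=9
CG = 9

9


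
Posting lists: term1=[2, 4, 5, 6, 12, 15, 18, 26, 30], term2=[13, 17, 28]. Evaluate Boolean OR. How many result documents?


Boolean OR: find union of posting lists
term1 docs: [2, 4, 5, 6, 12, 15, 18, 26, 30]
term2 docs: [13, 17, 28]
Union: [2, 4, 5, 6, 12, 13, 15, 17, 18, 26, 28, 30]
|union| = 12

12


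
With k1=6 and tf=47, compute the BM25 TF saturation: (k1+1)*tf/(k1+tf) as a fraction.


BM25 TF component = (k1+1)*tf / (k1+tf)
k1 = 6, tf = 47
Numerator = (6+1)*47 = 329
Denominator = 6 + 47 = 53
= 329/53 = 329/53

329/53


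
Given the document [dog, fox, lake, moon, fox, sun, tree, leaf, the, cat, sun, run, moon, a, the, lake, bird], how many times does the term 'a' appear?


Document has 17 words
Scanning for 'a':
Found at positions: [13]
Count = 1

1


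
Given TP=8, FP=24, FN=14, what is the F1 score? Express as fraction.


F1 = 2 * P * R / (P + R)
P = TP/(TP+FP) = 8/32 = 1/4
R = TP/(TP+FN) = 8/22 = 4/11
2 * P * R = 2 * 1/4 * 4/11 = 2/11
P + R = 1/4 + 4/11 = 27/44
F1 = 2/11 / 27/44 = 8/27

8/27


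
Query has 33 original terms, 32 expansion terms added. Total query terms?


Original terms: 33
Expansion terms: 32
Total = 33 + 32 = 65

65


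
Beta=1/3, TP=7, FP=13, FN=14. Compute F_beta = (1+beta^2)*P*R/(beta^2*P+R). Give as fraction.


P = TP/(TP+FP) = 7/20 = 7/20
R = TP/(TP+FN) = 7/21 = 1/3
beta^2 = 1/3^2 = 1/9
(1 + beta^2) = 10/9
Numerator = (1+beta^2)*P*R = 7/54
Denominator = beta^2*P + R = 7/180 + 1/3 = 67/180
F_beta = 70/201

70/201


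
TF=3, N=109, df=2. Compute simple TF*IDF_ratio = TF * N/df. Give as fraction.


TF * (N/df)
= 3 * (109/2)
= 3 * 109/2
= 327/2

327/2


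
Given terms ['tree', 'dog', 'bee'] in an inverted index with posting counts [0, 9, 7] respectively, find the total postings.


Summing posting list sizes:
'tree': 0 postings
'dog': 9 postings
'bee': 7 postings
Total = 0 + 9 + 7 = 16

16


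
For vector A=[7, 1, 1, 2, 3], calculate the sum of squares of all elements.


|A|^2 = sum of squared components
A[0]^2 = 7^2 = 49
A[1]^2 = 1^2 = 1
A[2]^2 = 1^2 = 1
A[3]^2 = 2^2 = 4
A[4]^2 = 3^2 = 9
Sum = 49 + 1 + 1 + 4 + 9 = 64

64


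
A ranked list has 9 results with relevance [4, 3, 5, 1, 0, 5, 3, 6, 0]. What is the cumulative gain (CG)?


Cumulative Gain = sum of relevance scores
Position 1: rel=4, running sum=4
Position 2: rel=3, running sum=7
Position 3: rel=5, running sum=12
Position 4: rel=1, running sum=13
Position 5: rel=0, running sum=13
Position 6: rel=5, running sum=18
Position 7: rel=3, running sum=21
Position 8: rel=6, running sum=27
Position 9: rel=0, running sum=27
CG = 27

27


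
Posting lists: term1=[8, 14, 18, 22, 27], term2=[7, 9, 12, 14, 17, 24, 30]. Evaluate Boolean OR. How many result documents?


Boolean OR: find union of posting lists
term1 docs: [8, 14, 18, 22, 27]
term2 docs: [7, 9, 12, 14, 17, 24, 30]
Union: [7, 8, 9, 12, 14, 17, 18, 22, 24, 27, 30]
|union| = 11

11


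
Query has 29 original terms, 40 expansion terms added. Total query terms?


Original terms: 29
Expansion terms: 40
Total = 29 + 40 = 69

69


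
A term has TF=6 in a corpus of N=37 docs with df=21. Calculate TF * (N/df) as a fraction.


TF * (N/df)
= 6 * (37/21)
= 6 * 37/21
= 74/7

74/7


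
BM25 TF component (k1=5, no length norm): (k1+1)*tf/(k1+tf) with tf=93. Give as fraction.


BM25 TF component = (k1+1)*tf / (k1+tf)
k1 = 5, tf = 93
Numerator = (5+1)*93 = 558
Denominator = 5 + 93 = 98
= 558/98 = 279/49

279/49


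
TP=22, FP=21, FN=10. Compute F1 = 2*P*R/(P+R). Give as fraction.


F1 = 2 * P * R / (P + R)
P = TP/(TP+FP) = 22/43 = 22/43
R = TP/(TP+FN) = 22/32 = 11/16
2 * P * R = 2 * 22/43 * 11/16 = 121/172
P + R = 22/43 + 11/16 = 825/688
F1 = 121/172 / 825/688 = 44/75

44/75


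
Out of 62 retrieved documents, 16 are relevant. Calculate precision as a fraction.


Precision = relevant_retrieved / total_retrieved
= 16 / 62
= 16 / (16 + 46)
= 8/31

8/31


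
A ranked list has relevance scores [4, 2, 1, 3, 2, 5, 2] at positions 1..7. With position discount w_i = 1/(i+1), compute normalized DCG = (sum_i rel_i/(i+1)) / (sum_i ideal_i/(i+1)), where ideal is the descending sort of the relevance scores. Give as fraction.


Position discount weights w_i = 1/(i+1) for i=1..7:
Weights = [1/2, 1/3, 1/4, 1/5, 1/6, 1/7, 1/8]
Actual relevance: [4, 2, 1, 3, 2, 5, 2]
DCG = 4/2 + 2/3 + 1/4 + 3/5 + 2/6 + 5/7 + 2/8 = 337/70
Ideal relevance (sorted desc): [5, 4, 3, 2, 2, 2, 1]
Ideal DCG = 5/2 + 4/3 + 3/4 + 2/5 + 2/6 + 2/7 + 1/8 = 4811/840
nDCG = DCG / ideal_DCG = 337/70 / 4811/840 = 4044/4811

4044/4811


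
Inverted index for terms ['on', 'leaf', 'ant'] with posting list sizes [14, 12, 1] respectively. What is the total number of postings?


Summing posting list sizes:
'on': 14 postings
'leaf': 12 postings
'ant': 1 postings
Total = 14 + 12 + 1 = 27

27


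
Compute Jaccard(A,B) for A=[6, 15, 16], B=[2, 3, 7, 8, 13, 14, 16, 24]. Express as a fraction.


A intersect B = [16]
|A intersect B| = 1
A union B = [2, 3, 6, 7, 8, 13, 14, 15, 16, 24]
|A union B| = 10
Jaccard = 1/10 = 1/10

1/10


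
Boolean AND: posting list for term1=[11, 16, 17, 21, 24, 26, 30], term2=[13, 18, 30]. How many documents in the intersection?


Boolean AND: find intersection of posting lists
term1 docs: [11, 16, 17, 21, 24, 26, 30]
term2 docs: [13, 18, 30]
Intersection: [30]
|intersection| = 1

1


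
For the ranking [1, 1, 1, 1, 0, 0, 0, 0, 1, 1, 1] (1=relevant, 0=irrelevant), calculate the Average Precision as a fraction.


Computing P@k for each relevant position:
Position 1: relevant, P@1 = 1/1 = 1
Position 2: relevant, P@2 = 2/2 = 1
Position 3: relevant, P@3 = 3/3 = 1
Position 4: relevant, P@4 = 4/4 = 1
Position 5: not relevant
Position 6: not relevant
Position 7: not relevant
Position 8: not relevant
Position 9: relevant, P@9 = 5/9 = 5/9
Position 10: relevant, P@10 = 6/10 = 3/5
Position 11: relevant, P@11 = 7/11 = 7/11
Sum of P@k = 1 + 1 + 1 + 1 + 5/9 + 3/5 + 7/11 = 2867/495
AP = 2867/495 / 7 = 2867/3465

2867/3465


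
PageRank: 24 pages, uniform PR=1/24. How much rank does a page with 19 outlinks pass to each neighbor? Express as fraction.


Initial PR = 1/24 = 1/24
Outlinks = 19
Contribution per link = PR / outlinks
= 1/24 / 19
= 1/456

1/456
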